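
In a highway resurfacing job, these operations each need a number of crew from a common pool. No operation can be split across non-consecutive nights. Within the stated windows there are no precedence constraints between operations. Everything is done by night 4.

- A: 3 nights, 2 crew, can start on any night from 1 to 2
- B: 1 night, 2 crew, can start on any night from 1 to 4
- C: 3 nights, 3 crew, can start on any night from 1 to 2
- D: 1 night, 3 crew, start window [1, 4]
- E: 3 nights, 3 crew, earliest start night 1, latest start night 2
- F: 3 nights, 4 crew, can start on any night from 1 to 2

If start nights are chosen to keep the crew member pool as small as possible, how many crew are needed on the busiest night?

12

Early-start (A@1, B@1, C@1, D@1, E@1, F@1) gives peak 17: n1:17  n2:12  n3:12  n4:0.
Shift E→2, F→2.
Schedule A@1, B@1, C@1, D@1, E@2, F@2: n1:10  n2:12  n3:12  n4:7 — peak 12.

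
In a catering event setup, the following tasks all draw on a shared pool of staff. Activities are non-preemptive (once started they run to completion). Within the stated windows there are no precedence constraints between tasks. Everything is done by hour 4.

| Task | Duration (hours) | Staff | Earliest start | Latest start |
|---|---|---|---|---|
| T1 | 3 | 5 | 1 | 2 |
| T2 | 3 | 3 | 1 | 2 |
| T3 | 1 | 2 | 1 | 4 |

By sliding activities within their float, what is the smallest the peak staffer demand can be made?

8

Early-start (T1@1, T2@1, T3@1) gives peak 10: h1:10  h2:8  h3:8  h4:0.
Shift T3→4.
Schedule T1@1, T2@1, T3@4: h1:8  h2:8  h3:8  h4:2 — peak 8.
No arrangement of the 16 feasible schedules does better.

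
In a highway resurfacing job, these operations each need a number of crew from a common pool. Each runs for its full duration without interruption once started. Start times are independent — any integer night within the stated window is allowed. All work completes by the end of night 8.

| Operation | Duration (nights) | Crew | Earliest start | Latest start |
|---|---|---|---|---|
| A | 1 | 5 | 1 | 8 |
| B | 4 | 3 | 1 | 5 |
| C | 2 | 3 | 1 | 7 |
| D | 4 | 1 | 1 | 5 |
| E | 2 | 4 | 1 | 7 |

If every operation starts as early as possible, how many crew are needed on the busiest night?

16

Early-start schedule: A@1, B@1, C@1, D@1, E@1.
Load per night: night 1: 16, night 2: 11, night 3: 4, night 4: 4, night 5: 0, night 6: 0, night 7: 0, night 8: 0.
Peak is 16.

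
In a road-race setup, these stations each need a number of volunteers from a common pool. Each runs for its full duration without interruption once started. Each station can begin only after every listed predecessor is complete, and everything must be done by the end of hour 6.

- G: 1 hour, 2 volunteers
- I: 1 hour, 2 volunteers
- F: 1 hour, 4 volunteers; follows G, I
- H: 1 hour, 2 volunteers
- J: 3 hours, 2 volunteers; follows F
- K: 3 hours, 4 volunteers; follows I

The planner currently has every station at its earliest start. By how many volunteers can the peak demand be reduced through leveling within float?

2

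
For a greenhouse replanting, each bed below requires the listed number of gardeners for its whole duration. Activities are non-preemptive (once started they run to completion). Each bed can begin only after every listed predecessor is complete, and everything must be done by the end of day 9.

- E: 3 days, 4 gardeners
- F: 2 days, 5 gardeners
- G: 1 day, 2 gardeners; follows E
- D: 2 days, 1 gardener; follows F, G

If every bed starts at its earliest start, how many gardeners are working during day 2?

At early start, day 2 has: E, F.
Demand: 4 + 5 = 9.

9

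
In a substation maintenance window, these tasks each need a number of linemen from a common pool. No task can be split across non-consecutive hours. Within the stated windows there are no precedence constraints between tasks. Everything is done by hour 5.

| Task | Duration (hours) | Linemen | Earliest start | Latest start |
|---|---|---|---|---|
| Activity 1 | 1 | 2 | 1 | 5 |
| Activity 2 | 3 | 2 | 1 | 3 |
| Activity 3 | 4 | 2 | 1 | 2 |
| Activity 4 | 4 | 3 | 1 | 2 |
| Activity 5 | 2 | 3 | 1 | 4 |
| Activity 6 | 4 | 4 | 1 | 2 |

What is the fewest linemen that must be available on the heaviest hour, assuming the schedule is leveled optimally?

12

Early-start (Activity 1@1, Activity 2@1, Activity 3@1, Activity 4@1, Activity 5@1, Activity 6@1) gives peak 16: h1:16  h2:14  h3:11  h4:9  h5:0.
Shift Activity 5→4, Activity 6→2.
Schedule Activity 1@1, Activity 2@1, Activity 3@1, Activity 4@1, Activity 5@4, Activity 6@2: h1:9  h2:11  h3:11  h4:12  h5:7 — peak 12.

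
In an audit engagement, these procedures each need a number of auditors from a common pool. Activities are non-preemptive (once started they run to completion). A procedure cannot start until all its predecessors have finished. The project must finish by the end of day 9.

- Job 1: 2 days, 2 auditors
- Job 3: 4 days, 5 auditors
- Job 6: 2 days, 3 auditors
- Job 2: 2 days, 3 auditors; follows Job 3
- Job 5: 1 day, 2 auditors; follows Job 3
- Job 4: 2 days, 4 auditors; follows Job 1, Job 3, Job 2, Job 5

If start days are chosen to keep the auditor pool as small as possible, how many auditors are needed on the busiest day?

Early-start (Job 1@1, Job 3@1, Job 6@1, Job 2@5, Job 5@5, Job 4@7) gives peak 10: d1:10  d2:10  d3:5  d4:5  d5:5  d6:3  d7:4  d8:4  d9:0.
Shift Job 6→5, Job 5→7, Job 4→8.
Schedule Job 1@1, Job 3@1, Job 6@5, Job 2@5, Job 5@7, Job 4@8: d1:7  d2:7  d3:5  d4:5  d5:6  d6:6  d7:2  d8:4  d9:4 — peak 7.

7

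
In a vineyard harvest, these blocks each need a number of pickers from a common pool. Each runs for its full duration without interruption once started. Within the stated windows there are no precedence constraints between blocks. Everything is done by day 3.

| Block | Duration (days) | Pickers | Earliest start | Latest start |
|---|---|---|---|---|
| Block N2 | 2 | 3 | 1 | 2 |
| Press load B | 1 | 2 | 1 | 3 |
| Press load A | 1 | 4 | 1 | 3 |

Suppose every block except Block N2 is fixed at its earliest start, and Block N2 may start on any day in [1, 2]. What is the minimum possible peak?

6

Block N2@1: d1:9  d2:3  d3:0 → peak 9
Block N2@2: d1:6  d2:3  d3:3 → peak 6
Best is Block N2@2, peak 6.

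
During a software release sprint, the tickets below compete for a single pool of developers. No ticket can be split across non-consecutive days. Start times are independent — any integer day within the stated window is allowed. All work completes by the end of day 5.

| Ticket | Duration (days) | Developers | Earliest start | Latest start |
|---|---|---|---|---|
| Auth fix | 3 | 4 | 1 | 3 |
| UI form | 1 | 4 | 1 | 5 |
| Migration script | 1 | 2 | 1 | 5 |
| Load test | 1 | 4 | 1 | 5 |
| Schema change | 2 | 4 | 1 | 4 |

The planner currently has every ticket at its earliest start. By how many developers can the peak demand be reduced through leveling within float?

Early-start peak: d1:18  d2:8  d3:4  d4:0  d5:0 ⇒ 18.
Leveled (Auth fix@1, UI form@1, Migration script@2, Load test@3, Schema change@4): d1:8  d2:6  d3:8  d4:4  d5:4 ⇒ 8.
Reduction 18 − 8 = 10.

10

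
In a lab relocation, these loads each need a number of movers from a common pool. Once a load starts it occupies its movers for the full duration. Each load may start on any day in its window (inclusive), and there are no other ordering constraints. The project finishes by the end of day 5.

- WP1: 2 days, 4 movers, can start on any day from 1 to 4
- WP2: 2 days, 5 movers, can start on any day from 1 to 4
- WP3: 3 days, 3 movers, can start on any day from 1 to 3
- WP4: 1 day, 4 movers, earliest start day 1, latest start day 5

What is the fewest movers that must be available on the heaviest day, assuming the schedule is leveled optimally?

Early-start (WP1@1, WP2@1, WP3@1, WP4@1) gives peak 16: d1:16  d2:12  d3:3  d4:0  d5:0.
Shift WP2→4, WP4→3.
Schedule WP1@1, WP2@4, WP3@1, WP4@3: d1:7  d2:7  d3:7  d4:5  d5:5 — peak 7.
Total mover-days = 31 over 5 days ⇒ peak ≥ ⌈31/5⌉ = 7, so 7 is optimal.

7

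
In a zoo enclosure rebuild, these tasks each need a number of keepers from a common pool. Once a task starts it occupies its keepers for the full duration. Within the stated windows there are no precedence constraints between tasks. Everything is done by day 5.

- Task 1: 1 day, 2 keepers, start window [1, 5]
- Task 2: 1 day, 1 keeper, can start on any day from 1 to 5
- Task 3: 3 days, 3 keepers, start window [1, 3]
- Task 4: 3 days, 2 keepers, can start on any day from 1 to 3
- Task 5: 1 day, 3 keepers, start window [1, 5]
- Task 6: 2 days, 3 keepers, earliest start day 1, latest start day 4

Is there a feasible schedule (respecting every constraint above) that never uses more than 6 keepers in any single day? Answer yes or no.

yes

Schedule Task 1@1, Task 2@1, Task 3@1, Task 4@2, Task 5@5, Task 6@4: d1:6  d2:5  d3:5  d4:5  d5:6 — peak 6 ≤ 6.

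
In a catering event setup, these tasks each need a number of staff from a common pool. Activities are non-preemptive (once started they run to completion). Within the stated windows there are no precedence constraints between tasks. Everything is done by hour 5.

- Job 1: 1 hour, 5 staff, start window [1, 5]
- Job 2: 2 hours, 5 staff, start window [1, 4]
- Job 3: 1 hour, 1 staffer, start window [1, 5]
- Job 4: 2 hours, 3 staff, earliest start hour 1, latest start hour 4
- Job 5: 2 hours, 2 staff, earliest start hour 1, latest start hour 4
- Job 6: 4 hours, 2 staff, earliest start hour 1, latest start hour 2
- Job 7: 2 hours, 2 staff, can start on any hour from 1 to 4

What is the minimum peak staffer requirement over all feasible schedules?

9

Early-start (Job 1@1, Job 2@1, Job 3@1, Job 4@1, Job 5@1, Job 6@1, Job 7@1) gives peak 20: h1:20  h2:14  h3:2  h4:2  h5:0.
Shift Job 2→2, Job 4→4, Job 6→2, Job 7→3.
Schedule Job 1@1, Job 2@2, Job 3@1, Job 4@4, Job 5@1, Job 6@2, Job 7@3: h1:8  h2:9  h3:9  h4:7  h5:5 — peak 9.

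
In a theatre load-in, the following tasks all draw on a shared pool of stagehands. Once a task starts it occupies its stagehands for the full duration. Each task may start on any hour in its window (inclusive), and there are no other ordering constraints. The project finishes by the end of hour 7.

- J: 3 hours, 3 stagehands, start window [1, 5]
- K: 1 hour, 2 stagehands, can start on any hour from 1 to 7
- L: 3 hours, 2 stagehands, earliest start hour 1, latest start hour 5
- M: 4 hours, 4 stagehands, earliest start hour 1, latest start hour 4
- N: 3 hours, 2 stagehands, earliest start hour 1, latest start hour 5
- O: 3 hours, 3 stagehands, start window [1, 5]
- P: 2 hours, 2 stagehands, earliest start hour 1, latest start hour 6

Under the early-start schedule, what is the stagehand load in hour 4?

4

At early start, hour 4 has: M.
Demand: 4 = 4.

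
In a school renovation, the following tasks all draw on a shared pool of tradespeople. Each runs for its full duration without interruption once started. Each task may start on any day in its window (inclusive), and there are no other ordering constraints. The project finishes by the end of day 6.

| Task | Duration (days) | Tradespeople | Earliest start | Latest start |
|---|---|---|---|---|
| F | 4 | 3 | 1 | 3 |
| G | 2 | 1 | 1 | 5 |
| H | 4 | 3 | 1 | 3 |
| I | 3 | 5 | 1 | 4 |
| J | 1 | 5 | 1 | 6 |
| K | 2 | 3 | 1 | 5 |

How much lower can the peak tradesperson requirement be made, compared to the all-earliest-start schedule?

9

Early-start peak: d1:20  d2:15  d3:11  d4:6  d5:0  d6:0 ⇒ 20.
Leveled (F@1, G@1, H@1, I@3, J@5, K@1): d1:10  d2:10  d3:11  d4:11  d5:10  d6:0 ⇒ 11.
Reduction 20 − 11 = 9.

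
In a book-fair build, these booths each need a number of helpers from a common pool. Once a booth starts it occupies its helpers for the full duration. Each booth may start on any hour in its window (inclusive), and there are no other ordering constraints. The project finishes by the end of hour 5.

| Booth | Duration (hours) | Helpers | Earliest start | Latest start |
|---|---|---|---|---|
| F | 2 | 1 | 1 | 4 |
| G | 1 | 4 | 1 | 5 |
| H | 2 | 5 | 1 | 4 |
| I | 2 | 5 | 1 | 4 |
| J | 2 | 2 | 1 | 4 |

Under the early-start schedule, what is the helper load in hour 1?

17

At early start, hour 1 has: F, G, H, I, J.
Demand: 1 + 4 + 5 + 5 + 2 = 17.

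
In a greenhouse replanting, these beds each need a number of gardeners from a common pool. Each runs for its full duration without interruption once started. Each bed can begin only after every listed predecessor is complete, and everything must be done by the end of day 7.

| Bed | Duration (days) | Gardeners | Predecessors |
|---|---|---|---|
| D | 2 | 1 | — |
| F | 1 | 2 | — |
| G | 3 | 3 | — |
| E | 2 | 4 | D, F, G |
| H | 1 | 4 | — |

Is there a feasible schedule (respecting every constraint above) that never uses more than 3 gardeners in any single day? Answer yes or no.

no

Total gardener-days = 25; over 7 days the average is 25/7 > 3, so some day must exceed 3.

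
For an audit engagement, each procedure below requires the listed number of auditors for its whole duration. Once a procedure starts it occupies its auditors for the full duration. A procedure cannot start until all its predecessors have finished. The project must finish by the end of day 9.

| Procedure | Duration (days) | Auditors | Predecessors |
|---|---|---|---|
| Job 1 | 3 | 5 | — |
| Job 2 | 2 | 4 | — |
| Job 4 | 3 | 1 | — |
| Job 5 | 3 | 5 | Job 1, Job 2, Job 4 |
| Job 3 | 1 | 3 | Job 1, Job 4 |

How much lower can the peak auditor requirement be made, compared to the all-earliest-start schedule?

4

Early-start peak: d1:10  d2:10  d3:6  d4:8  d5:5  d6:5  d7:0  d8:0  d9:0 ⇒ 10.
Leveled (Job 1@1, Job 2@4, Job 4@1, Job 5@6, Job 3@9): d1:6  d2:6  d3:6  d4:4  d5:4  d6:5  d7:5  d8:5  d9:3 ⇒ 6.
Reduction 10 − 6 = 4.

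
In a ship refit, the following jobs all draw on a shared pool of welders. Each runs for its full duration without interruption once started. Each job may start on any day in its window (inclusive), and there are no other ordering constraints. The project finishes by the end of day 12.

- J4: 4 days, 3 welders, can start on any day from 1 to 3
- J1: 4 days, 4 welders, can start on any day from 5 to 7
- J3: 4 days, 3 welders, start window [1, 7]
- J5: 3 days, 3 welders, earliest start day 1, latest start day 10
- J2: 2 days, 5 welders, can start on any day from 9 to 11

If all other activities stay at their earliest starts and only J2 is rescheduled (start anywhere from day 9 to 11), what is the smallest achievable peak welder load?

9

J2@9: d1:9  d2:9  d3:9  d4:6  d5:4  d6:4  d7:4  d8:4  d9:5  d10:5  d11:0  d12:0 → peak 9
J2@10: d1:9  d2:9  d3:9  d4:6  d5:4  d6:4  d7:4  d8:4  d9:0  d10:5  d11:5  d12:0 → peak 9
J2@11: d1:9  d2:9  d3:9  d4:6  d5:4  d6:4  d7:4  d8:4  d9:0  d10:0  d11:5  d12:5 → peak 9
Best is J2@9, peak 9.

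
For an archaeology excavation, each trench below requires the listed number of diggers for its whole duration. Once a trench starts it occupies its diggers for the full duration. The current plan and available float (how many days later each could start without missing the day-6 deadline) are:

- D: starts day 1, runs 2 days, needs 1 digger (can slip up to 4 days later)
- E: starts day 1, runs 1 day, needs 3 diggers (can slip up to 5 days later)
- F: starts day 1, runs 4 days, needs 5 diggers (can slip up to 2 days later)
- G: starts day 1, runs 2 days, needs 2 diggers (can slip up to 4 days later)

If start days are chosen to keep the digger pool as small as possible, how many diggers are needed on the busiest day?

Early-start (D@1, E@1, F@1, G@1) gives peak 11: d1:11  d2:8  d3:5  d4:5  d5:0  d6:0.
Shift F→3.
Schedule D@1, E@1, F@3, G@1: d1:6  d2:3  d3:5  d4:5  d5:5  d6:5 — peak 6.

6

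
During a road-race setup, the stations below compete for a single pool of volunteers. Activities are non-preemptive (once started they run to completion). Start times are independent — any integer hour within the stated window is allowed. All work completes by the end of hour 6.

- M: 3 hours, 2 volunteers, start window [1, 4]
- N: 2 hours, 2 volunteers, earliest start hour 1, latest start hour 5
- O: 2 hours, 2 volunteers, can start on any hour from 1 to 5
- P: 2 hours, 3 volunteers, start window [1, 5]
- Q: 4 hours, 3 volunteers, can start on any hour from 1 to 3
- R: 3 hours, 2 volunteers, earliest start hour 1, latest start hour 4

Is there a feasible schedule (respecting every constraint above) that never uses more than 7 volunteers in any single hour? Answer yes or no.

yes

Schedule M@1, N@1, O@3, P@1, Q@3, R@4: h1:7  h2:7  h3:7  h4:7  h5:5  h6:5 — peak 7 ≤ 7.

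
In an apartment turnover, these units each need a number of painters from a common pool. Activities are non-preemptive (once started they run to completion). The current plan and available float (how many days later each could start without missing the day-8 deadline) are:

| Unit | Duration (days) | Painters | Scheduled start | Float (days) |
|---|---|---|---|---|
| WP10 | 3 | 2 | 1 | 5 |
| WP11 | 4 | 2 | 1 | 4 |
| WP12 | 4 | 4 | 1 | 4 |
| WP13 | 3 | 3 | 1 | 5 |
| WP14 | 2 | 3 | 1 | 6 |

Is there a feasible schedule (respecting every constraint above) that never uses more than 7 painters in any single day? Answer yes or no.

yes

Schedule WP10@1, WP11@1, WP12@4, WP13@1, WP14@5: d1:7  d2:7  d3:7  d4:6  d5:7  d6:7  d7:4  d8:0 — peak 7 ≤ 7.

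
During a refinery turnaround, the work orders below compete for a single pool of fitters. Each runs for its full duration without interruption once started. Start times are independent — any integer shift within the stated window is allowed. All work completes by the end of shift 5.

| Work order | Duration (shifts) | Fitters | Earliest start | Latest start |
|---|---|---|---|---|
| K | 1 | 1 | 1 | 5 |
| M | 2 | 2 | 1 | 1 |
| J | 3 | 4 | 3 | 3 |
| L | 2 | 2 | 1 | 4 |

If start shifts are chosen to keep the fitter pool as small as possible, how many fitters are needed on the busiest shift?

5

Schedule K@1, M@1, J@3, L@1: s1:5  s2:4  s3:4  s4:4  s5:4 — peak 5.
Total fitter-shifts = 21 over 5 shifts ⇒ peak ≥ ⌈21/5⌉ = 5, so 5 is optimal.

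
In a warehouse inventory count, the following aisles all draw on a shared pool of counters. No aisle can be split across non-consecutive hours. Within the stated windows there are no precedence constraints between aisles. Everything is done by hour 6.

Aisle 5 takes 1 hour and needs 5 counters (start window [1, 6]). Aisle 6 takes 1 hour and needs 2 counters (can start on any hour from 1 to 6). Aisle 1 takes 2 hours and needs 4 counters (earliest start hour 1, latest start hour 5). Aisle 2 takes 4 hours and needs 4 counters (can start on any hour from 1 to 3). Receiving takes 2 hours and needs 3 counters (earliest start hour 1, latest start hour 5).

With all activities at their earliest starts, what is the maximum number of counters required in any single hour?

18

Early-start schedule: Aisle 5@1, Aisle 6@1, Aisle 1@1, Aisle 2@1, Receiving@1.
Load per hour: hour 1: 18, hour 2: 11, hour 3: 4, hour 4: 4, hour 5: 0, hour 6: 0.
Peak is 18.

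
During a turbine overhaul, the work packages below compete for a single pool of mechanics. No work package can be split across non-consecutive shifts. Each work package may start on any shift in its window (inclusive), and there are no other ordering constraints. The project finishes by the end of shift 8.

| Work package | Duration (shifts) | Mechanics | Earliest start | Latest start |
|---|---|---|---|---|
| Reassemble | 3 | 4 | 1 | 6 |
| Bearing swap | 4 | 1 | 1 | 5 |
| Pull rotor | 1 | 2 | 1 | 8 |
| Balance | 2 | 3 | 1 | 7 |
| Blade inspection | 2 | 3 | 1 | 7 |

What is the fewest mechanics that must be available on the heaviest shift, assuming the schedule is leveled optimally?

Early-start (Reassemble@1, Bearing swap@1, Pull rotor@1, Balance@1, Blade inspection@1) gives peak 13: s1:13  s2:11  s3:5  s4:1  s5:0  s6:0  s7:0  s8:0.
Shift Bearing swap→4, Pull rotor→4, Balance→5, Blade inspection→7.
Schedule Reassemble@1, Bearing swap@4, Pull rotor@4, Balance@5, Blade inspection@7: s1:4  s2:4  s3:4  s4:3  s5:4  s6:4  s7:4  s8:3 — peak 4.
Total mechanic-shifts = 30 over 8 shifts ⇒ peak ≥ ⌈30/8⌉ = 4, so 4 is optimal.

4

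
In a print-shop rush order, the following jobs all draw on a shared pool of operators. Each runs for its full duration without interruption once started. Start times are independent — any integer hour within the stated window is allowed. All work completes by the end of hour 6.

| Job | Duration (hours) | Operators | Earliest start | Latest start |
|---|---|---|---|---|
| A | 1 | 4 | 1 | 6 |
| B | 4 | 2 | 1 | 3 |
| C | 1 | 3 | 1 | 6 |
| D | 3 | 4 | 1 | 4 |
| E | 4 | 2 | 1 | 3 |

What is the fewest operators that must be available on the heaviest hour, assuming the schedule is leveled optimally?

8

Early-start (A@1, B@1, C@1, D@1, E@1) gives peak 15: h1:15  h2:8  h3:8  h4:4  h5:0  h6:0.
Shift C→2, D→3.
Schedule A@1, B@1, C@2, D@3, E@1: h1:8  h2:7  h3:8  h4:8  h5:4  h6:0 — peak 8.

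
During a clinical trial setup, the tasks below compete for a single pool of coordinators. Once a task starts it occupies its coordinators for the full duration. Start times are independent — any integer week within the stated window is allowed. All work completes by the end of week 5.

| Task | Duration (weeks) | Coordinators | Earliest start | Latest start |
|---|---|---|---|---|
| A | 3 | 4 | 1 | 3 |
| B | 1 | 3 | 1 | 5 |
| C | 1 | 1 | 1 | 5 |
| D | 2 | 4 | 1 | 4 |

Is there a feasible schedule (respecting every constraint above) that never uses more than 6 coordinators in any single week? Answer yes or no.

no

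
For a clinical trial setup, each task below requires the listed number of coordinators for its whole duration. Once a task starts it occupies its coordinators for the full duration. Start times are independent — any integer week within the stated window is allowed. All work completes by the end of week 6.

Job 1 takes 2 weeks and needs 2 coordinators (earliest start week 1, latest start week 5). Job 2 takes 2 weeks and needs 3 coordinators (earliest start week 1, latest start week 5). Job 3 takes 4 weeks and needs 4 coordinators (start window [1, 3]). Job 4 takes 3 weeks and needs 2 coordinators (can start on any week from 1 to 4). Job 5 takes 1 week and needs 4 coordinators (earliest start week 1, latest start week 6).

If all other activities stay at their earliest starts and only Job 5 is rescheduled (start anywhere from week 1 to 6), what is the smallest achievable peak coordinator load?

11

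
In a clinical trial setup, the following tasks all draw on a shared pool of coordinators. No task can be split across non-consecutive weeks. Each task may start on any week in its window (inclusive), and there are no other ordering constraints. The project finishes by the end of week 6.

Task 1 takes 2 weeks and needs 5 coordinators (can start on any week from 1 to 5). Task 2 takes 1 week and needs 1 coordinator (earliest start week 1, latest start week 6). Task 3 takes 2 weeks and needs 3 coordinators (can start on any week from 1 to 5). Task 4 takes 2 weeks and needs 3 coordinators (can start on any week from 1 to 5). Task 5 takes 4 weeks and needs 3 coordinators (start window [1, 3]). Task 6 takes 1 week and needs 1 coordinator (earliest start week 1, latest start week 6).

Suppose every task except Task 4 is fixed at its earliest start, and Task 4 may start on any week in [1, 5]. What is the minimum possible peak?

Task 4@1: w1:16  w2:14  w3:3  w4:3  w5:0  w6:0 → peak 16
Task 4@2: w1:13  w2:14  w3:6  w4:3  w5:0  w6:0 → peak 14
Task 4@3: w1:13  w2:11  w3:6  w4:6  w5:0  w6:0 → peak 13
Task 4@4: w1:13  w2:11  w3:3  w4:6  w5:3  w6:0 → peak 13
Task 4@5: w1:13  w2:11  w3:3  w4:3  w5:3  w6:3 → peak 13
Best is Task 4@3, peak 13.

13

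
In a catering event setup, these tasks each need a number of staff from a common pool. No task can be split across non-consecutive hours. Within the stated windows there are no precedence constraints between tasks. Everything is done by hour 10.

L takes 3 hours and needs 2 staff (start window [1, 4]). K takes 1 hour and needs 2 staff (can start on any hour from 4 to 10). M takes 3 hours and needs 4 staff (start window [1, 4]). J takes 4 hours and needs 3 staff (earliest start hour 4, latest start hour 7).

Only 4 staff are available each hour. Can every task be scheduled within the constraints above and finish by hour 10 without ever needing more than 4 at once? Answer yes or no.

yes

Schedule L@4, K@4, M@1, J@7: h1:4  h2:4  h3:4  h4:4  h5:2  h6:2  h7:3  h8:3  h9:3  h10:3 — peak 4 ≤ 4.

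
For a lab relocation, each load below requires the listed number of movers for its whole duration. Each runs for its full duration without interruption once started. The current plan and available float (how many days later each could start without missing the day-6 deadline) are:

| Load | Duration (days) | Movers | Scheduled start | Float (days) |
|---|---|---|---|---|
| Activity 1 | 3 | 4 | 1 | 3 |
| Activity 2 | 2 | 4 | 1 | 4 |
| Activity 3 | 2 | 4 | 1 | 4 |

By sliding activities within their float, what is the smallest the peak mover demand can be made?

8

Early-start (Activity 1@1, Activity 2@1, Activity 3@1) gives peak 12: d1:12  d2:12  d3:4  d4:0  d5:0  d6:0.
Shift Activity 3→3.
Schedule Activity 1@1, Activity 2@1, Activity 3@3: d1:8  d2:8  d3:8  d4:4  d5:0  d6:0 — peak 8.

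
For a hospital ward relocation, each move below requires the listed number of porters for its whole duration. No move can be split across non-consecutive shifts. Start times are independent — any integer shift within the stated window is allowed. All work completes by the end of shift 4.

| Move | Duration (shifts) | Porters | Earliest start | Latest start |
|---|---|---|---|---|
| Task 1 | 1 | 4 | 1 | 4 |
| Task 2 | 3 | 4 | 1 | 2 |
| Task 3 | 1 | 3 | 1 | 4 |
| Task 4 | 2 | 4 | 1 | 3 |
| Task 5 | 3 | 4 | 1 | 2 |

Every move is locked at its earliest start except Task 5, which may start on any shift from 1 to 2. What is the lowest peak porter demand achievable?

Task 5@1: s1:19  s2:12  s3:8  s4:0 → peak 19
Task 5@2: s1:15  s2:12  s3:8  s4:4 → peak 15
Best is Task 5@2, peak 15.

15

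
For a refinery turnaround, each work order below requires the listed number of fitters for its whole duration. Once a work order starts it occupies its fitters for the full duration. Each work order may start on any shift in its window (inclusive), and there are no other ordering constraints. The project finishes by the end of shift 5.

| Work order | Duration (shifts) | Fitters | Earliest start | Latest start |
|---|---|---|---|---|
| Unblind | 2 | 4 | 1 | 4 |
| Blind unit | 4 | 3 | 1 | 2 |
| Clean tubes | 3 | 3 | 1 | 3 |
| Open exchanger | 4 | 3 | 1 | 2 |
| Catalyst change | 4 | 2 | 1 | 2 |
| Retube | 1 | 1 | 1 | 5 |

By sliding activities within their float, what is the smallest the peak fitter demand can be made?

12

Early-start (Unblind@1, Blind unit@1, Clean tubes@1, Open exchanger@1, Catalyst change@1, Retube@1) gives peak 16: s1:16  s2:15  s3:11  s4:8  s5:0.
Shift Clean tubes→3, Retube→3.
Schedule Unblind@1, Blind unit@1, Clean tubes@3, Open exchanger@1, Catalyst change@1, Retube@3: s1:12  s2:12  s3:12  s4:11  s5:3 — peak 12.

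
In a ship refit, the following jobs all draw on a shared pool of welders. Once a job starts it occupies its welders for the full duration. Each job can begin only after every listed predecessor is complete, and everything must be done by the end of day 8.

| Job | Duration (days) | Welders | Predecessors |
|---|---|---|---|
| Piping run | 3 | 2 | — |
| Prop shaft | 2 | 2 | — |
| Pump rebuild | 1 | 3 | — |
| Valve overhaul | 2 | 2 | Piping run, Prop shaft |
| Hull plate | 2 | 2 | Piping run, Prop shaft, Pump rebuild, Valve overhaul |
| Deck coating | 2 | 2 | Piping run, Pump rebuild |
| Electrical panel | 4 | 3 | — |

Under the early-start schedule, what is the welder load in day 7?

2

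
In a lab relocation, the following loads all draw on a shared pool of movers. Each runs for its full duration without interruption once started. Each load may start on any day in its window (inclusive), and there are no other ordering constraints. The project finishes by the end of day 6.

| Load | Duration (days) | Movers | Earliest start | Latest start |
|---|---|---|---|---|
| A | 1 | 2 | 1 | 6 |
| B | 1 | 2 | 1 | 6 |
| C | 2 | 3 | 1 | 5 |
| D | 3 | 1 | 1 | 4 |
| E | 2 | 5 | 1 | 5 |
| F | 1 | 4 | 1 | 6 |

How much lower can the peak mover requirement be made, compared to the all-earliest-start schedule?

12

Early-start peak: d1:17  d2:9  d3:1  d4:0  d5:0  d6:0 ⇒ 17.
Leveled (A@1, B@1, C@2, D@1, E@4, F@6): d1:5  d2:4  d3:4  d4:5  d5:5  d6:4 ⇒ 5.
Reduction 17 − 5 = 12.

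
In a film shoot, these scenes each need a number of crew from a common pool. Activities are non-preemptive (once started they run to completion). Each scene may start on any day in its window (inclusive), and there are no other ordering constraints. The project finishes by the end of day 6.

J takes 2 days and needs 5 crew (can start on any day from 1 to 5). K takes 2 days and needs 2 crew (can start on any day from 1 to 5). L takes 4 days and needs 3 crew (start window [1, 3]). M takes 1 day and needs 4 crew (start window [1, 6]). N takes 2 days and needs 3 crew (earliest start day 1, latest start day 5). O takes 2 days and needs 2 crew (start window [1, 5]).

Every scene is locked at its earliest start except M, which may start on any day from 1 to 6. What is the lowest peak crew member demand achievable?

M@1: d1:19  d2:15  d3:3  d4:3  d5:0  d6:0 → peak 19
M@2: d1:15  d2:19  d3:3  d4:3  d5:0  d6:0 → peak 19
M@3: d1:15  d2:15  d3:7  d4:3  d5:0  d6:0 → peak 15
M@4: d1:15  d2:15  d3:3  d4:7  d5:0  d6:0 → peak 15
M@5: d1:15  d2:15  d3:3  d4:3  d5:4  d6:0 → peak 15
M@6: d1:15  d2:15  d3:3  d4:3  d5:0  d6:4 → peak 15
Best is M@3, peak 15.

15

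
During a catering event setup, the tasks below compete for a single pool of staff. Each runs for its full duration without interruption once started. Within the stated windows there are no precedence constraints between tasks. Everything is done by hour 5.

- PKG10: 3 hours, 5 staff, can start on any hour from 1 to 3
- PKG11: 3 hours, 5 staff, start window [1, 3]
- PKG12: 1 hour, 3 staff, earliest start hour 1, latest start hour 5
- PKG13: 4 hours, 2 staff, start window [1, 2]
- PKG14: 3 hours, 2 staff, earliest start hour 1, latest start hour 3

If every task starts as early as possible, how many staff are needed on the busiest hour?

Early-start schedule: PKG10@1, PKG11@1, PKG12@1, PKG13@1, PKG14@1.
Load per hour: hour 1: 17, hour 2: 14, hour 3: 14, hour 4: 2, hour 5: 0.
Peak is 17.

17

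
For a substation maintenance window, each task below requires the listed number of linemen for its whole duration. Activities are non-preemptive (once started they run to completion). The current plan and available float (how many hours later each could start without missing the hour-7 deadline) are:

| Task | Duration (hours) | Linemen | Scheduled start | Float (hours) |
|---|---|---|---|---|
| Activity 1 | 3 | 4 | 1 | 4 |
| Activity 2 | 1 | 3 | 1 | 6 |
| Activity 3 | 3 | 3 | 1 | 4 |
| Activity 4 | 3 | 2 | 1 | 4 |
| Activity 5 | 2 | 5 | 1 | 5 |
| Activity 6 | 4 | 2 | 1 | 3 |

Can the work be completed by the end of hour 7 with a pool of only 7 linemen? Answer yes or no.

The minimum achievable peak is 8; 7 < 8, so no feasible schedule stays within the cap.

no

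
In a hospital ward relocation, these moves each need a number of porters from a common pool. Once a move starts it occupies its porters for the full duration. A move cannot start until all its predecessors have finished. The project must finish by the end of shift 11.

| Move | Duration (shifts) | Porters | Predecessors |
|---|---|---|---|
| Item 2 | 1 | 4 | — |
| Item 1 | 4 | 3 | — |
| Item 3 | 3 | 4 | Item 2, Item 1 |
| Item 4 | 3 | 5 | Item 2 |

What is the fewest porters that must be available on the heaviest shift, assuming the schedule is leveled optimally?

Early-start (Item 2@1, Item 1@1, Item 3@5, Item 4@2) gives peak 8: s1:7  s2:8  s3:8  s4:8  s5:4  s6:4  s7:4  s8:0  s9:0  s10:0  s11:0.
Shift Item 1→2, Item 3→6, Item 4→9.
Schedule Item 2@1, Item 1@2, Item 3@6, Item 4@9: s1:4  s2:3  s3:3  s4:3  s5:3  s6:4  s7:4  s8:4  s9:5  s10:5  s11:5 — peak 5.

5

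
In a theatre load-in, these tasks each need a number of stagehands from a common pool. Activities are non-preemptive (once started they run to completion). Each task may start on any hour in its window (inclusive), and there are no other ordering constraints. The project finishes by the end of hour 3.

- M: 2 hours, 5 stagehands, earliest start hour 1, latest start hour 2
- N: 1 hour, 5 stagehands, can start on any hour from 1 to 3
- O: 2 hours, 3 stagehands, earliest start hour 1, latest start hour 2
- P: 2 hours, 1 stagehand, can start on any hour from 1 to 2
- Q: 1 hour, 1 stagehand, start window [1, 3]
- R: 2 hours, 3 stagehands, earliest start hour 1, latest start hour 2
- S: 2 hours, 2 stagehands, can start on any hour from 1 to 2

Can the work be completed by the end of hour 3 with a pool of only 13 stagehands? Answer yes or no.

no

The minimum achievable peak is 14; 13 < 14, so no feasible schedule stays within the cap.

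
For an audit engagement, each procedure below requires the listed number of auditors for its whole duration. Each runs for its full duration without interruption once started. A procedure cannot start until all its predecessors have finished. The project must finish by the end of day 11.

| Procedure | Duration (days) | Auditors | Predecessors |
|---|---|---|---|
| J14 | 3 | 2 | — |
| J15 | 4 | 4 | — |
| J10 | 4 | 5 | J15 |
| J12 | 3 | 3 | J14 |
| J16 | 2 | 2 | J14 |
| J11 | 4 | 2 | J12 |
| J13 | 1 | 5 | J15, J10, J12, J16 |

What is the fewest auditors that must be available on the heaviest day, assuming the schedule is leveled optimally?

Early-start (J14@1, J15@1, J10@5, J12@4, J16@4, J11@7, J13@9) gives peak 10: d1:6  d2:6  d3:6  d4:9  d5:10  d6:8  d7:7  d8:7  d9:7  d10:2  d11:0.
Shift J10→7, J16→5, J13→11.
Schedule J14@1, J15@1, J10@7, J12@4, J16@5, J11@7, J13@11: d1:6  d2:6  d3:6  d4:7  d5:5  d6:5  d7:7  d8:7  d9:7  d10:7  d11:5 — peak 7.
Total auditor-days = 68 over 11 days ⇒ peak ≥ ⌈68/11⌉ = 7, so 7 is optimal.

7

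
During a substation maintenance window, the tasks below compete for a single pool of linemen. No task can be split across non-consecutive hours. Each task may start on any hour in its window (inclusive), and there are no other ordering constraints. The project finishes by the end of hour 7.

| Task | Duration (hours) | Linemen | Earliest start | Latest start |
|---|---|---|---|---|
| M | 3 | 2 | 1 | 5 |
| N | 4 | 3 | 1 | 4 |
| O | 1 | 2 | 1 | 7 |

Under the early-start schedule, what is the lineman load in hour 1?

7

At early start, hour 1 has: M, N, O.
Demand: 2 + 3 + 2 = 7.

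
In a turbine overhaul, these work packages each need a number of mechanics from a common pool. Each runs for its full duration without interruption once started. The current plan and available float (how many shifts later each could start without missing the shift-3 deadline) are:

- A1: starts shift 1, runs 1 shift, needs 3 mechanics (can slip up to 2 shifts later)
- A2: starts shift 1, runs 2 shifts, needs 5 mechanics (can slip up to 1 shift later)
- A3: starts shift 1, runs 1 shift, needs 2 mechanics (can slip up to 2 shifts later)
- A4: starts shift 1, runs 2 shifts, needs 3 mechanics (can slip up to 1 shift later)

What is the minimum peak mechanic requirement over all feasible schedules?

Early-start (A1@1, A2@1, A3@1, A4@1) gives peak 13: s1:13  s2:8  s3:0.
Shift A3→3, A4→2.
Schedule A1@1, A2@1, A3@3, A4@2: s1:8  s2:8  s3:5 — peak 8.

8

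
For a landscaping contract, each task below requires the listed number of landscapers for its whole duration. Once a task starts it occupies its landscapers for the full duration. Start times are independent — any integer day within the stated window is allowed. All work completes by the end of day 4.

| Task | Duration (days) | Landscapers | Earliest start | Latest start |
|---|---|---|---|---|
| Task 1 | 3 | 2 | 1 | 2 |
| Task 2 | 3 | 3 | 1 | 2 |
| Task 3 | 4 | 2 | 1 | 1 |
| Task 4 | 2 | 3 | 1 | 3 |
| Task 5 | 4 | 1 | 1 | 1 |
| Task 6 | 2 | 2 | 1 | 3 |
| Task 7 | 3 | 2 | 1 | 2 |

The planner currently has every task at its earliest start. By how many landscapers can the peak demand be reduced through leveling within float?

Early-start peak: d1:15  d2:15  d3:10  d4:3 ⇒ 15.
Leveled (Task 1@1, Task 2@1, Task 3@1, Task 4@1, Task 5@1, Task 6@3, Task 7@1): d1:13  d2:13  d3:12  d4:5 ⇒ 13.
Reduction 15 − 13 = 2.

2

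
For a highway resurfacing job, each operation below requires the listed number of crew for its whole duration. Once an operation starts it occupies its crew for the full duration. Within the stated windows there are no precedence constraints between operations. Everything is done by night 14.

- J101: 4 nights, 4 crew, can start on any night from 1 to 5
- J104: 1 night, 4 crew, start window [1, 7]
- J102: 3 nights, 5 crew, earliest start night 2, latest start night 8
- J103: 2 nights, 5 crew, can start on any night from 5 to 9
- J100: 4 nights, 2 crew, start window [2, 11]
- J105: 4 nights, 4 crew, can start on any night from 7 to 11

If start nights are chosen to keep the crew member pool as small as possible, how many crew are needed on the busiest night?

6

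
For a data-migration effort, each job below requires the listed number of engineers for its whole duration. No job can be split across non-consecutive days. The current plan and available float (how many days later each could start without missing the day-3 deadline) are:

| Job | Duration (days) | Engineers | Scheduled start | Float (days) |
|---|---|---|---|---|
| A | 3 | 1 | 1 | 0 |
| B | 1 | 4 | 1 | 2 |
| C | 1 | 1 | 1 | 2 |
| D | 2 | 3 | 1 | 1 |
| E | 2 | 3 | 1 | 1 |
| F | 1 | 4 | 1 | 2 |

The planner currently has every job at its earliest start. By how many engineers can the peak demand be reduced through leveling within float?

Early-start peak: d1:16  d2:7  d3:1 ⇒ 16.
Leveled (A@1, B@1, C@2, D@1, E@2, F@3): d1:8  d2:8  d3:8 ⇒ 8.
Reduction 16 − 8 = 8.

8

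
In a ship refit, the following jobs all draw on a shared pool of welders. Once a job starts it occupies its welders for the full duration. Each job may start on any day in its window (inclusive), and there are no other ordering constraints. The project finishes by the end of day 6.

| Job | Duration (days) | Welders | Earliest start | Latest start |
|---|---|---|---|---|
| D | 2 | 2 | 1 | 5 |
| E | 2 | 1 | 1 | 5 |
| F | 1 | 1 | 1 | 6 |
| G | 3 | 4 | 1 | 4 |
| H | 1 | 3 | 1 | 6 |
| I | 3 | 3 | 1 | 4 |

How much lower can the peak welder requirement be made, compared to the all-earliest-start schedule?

Early-start peak: d1:14  d2:10  d3:7  d4:0  d5:0  d6:0 ⇒ 14.
Leveled (D@1, E@1, F@4, G@4, H@3, I@1): d1:6  d2:6  d3:6  d4:5  d5:4  d6:4 ⇒ 6.
Reduction 14 − 6 = 8.

8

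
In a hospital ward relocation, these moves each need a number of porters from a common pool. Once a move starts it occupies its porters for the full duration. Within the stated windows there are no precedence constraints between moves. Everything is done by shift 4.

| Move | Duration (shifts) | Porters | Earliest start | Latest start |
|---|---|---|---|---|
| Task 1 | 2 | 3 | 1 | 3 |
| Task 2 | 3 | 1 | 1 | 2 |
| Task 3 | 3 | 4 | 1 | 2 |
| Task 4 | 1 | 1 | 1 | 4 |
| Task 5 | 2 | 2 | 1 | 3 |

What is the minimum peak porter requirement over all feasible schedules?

8

Early-start (Task 1@1, Task 2@1, Task 3@1, Task 4@1, Task 5@1) gives peak 11: s1:11  s2:10  s3:5  s4:0.
Shift Task 4→3, Task 5→3.
Schedule Task 1@1, Task 2@1, Task 3@1, Task 4@3, Task 5@3: s1:8  s2:8  s3:8  s4:2 — peak 8.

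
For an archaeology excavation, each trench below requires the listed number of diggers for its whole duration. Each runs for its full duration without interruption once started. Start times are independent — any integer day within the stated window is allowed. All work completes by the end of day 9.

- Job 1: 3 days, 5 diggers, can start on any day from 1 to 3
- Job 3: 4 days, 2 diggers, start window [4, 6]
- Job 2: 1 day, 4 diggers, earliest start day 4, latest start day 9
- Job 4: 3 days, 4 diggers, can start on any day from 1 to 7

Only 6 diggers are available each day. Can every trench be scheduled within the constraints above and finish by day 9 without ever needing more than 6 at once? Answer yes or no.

yes

Schedule Job 1@1, Job 3@4, Job 2@4, Job 4@5: d1:5  d2:5  d3:5  d4:6  d5:6  d6:6  d7:6  d8:0  d9:0 — peak 6 ≤ 6.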